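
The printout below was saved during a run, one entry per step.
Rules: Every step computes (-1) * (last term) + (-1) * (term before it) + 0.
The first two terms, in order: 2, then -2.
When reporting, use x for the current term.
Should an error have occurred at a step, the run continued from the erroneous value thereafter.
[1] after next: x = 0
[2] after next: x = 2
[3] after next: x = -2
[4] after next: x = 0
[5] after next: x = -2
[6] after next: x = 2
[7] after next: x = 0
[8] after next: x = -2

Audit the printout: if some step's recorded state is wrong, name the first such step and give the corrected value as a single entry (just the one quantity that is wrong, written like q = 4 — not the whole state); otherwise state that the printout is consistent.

step 5, x = 2

Recomputing the run from the initial state:
step 1: x = 0
step 2: x = 2
step 3: x = -2
step 4: x = 0
step 5: x = 2
step 6: x = -2
step 7: x = 0
step 8: x = 2
The first disagreement with the printout is at step 5, where the value should be x = 2.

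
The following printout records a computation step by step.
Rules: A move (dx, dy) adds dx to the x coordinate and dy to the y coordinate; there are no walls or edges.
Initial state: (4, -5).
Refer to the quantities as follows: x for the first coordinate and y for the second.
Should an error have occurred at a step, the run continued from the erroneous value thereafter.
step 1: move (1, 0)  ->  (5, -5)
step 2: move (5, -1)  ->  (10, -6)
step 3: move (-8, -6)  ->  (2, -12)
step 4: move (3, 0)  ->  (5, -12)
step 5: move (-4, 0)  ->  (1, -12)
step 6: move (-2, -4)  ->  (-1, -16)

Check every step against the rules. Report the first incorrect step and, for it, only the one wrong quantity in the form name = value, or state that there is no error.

step 1: x = 4 + (1) = 5, y = -5 + (0) = -5 -> confirmed correct
step 2: x = 5 + (5) = 10, y = -5 + (-1) = -6 -> matches
step 3: x = 10 + (-8) = 2, y = -6 + (-6) = -12 -> exactly as logged
step 4: x = 2 + (3) = 5, y = -12 + (0) = -12 -> in agreement
step 5: x = 5 + (-4) = 1, y = -12 + (0) = -12 -> matches
step 6: x = 1 + (-2) = -1, y = -12 + (-4) = -16 -> same as recorded
All steps check out; nothing to correct.

no error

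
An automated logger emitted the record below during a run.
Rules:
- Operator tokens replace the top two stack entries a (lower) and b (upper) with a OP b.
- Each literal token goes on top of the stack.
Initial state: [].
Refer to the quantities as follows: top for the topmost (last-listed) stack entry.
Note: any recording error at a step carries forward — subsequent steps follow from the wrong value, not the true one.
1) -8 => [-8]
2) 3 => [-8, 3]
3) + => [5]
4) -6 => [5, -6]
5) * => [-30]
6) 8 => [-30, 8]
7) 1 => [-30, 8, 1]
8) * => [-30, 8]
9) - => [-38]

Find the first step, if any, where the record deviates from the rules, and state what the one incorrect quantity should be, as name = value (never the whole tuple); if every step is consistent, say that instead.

Step 1: push -8: top = -8 — confirmed correct.
Step 2: push 3: top = 3 — matches.
Step 3: -8 + 3 = -5 — the entry is off here.
That makes step 3 the first incorrect line — top = -5 is what it should show.

step 3, top = -5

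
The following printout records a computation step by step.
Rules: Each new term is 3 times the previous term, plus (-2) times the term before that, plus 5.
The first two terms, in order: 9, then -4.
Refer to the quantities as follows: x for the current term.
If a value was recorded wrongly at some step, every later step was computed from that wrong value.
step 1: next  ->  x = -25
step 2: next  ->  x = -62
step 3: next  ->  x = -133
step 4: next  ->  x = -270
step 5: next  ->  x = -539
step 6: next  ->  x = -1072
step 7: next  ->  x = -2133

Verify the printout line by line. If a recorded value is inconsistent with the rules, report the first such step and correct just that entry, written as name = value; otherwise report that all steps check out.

step 3, x = -131

Recomputing the run from the initial state:
step 1: x = -25
step 2: x = -62
step 3: x = -131
step 4: x = -264
step 5: x = -525
step 6: x = -1042
step 7: x = -2071
The first disagreement with the printout is at step 3, where the value should be x = -131.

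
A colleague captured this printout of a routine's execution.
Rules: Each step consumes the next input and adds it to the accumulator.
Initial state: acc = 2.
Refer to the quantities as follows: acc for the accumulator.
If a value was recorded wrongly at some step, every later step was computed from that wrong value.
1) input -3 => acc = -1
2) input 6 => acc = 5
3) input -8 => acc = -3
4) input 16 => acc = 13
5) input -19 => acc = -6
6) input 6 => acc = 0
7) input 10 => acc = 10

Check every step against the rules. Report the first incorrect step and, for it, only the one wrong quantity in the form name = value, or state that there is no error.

no error

1. acc = 2 + -3 = -1 (exactly as logged)
2. acc = -1 + 6 = 5 (confirmed correct)
3. acc = 5 + -8 = -3 (agrees with the printout)
4. acc = -3 + 16 = 13 (checks out)
5. acc = 13 + -19 = -6 (verified)
6. acc = -6 + 6 = 0 (verified)
7. acc = 0 + 10 = 10 (agrees with the printout)
All entries verified; no error found.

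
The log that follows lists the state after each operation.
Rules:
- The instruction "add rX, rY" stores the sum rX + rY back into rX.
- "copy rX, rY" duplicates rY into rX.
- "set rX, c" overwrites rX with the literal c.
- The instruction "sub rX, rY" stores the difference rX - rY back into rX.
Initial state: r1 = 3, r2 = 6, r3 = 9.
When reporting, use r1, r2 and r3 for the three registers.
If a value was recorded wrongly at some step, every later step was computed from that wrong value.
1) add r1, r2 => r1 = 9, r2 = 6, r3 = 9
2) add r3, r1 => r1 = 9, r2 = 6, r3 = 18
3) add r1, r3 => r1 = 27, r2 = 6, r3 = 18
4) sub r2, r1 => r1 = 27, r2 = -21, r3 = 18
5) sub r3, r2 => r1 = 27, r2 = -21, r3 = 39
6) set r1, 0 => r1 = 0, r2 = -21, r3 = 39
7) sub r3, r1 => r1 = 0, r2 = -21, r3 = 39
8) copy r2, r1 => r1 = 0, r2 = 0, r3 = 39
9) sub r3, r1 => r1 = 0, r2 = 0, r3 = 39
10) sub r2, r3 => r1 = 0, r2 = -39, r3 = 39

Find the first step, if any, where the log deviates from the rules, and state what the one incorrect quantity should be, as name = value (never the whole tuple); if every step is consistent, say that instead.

Step 1: r1 = 3 + 6 = 9 — in agreement.
Step 2: r3 = 9 + 9 = 18 — same as recorded.
Step 3: r1 = 9 + 18 = 27 — exactly as logged.
Step 4: r2 = 6 - 27 = -21 — in agreement.
Step 5: r3 = 18 - -21 = 39 — matches.
Step 6: r1 = 0 — agrees with the log.
Step 7: r3 = 39 - 0 = 39 — in agreement.
Step 8: r2 = 0 — checks out.
Step 9: r3 = 39 - 0 = 39 — exactly as logged.
Step 10: r2 = 0 - 39 = -39 — same as recorded.
No step deviates from the rules.

no error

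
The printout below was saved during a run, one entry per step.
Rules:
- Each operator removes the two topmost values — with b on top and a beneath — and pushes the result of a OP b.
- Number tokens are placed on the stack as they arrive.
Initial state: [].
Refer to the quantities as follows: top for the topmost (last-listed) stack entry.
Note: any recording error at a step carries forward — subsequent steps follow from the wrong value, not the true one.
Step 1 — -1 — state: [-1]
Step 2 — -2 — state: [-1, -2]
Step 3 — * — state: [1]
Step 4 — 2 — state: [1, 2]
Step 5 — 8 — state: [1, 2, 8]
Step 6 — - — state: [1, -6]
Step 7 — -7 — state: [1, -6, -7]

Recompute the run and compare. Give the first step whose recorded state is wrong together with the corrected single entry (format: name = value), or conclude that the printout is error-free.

step 3, top = 2

Recomputing the run from the initial state:
step 1: [-1]
step 2: [-1, -2]
step 3: [2]
step 4: [2, 2]
step 5: [2, 2, 8]
step 6: [2, -6]
step 7: [2, -6, -7]
The first disagreement with the printout is at step 3, where the value should be top = 2.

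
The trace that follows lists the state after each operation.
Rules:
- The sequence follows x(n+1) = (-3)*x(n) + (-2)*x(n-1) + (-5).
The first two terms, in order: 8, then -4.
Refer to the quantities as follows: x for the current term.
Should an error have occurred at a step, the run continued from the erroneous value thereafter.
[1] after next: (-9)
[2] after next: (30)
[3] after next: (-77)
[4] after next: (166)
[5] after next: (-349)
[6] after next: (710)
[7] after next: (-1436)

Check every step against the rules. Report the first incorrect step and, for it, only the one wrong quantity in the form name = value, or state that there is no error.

step 7, x = -1437

Step 1: x = -3*(-4) + (-2)*(8) + (-5) = -9 — in agreement.
Step 2: x = -3*(-9) + (-2)*(-4) + (-5) = 30 — in agreement.
Step 3: x = -3*(30) + (-2)*(-9) + (-5) = -77 — verified.
Step 4: x = -3*(-77) + (-2)*(30) + (-5) = 166 — consistent with the trace.
Step 5: x = -3*(166) + (-2)*(-77) + (-5) = -349 — confirmed correct.
Step 6: x = -3*(-349) + (-2)*(166) + (-5) = 710 — matches.
Step 7: x = -3*(710) + (-2)*(-349) + (-5) = -1437 — a discrepancy with the trace.
First incorrect step: 7; the correct value is x = -1437.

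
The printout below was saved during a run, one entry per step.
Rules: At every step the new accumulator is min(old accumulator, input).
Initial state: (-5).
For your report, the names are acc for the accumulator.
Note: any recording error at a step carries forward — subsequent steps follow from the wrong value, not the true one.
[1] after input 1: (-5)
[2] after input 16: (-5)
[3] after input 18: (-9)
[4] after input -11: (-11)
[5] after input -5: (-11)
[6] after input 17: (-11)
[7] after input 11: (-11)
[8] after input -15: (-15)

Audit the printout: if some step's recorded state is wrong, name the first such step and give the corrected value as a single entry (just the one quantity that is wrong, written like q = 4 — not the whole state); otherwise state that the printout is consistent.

step 1: acc = min(-5, 1) = -5 -> matches
step 2: acc = min(-5, 16) = -5 -> confirmed correct
step 3: acc = min(-5, 18) = -5 -> this is not what the printout shows
Step 3 is the first one off; corrected, acc = -5.

step 3, acc = -5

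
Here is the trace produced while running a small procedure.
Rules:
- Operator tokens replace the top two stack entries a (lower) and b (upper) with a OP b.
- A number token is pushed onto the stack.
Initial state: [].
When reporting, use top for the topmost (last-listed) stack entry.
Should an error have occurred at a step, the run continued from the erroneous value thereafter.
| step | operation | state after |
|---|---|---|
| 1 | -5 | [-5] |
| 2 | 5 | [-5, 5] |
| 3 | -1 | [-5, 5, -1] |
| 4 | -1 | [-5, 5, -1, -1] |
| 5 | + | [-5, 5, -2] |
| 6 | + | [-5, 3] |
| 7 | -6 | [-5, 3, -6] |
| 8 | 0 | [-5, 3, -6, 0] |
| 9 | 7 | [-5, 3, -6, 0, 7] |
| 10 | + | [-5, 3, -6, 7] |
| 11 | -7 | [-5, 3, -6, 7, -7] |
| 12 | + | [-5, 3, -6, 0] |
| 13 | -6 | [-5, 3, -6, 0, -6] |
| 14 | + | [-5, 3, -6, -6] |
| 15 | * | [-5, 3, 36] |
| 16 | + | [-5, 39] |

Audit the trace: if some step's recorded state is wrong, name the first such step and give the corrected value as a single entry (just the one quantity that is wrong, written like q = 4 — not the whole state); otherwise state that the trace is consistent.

no error

step 1: push -5: top = -5 -> no discrepancy
step 2: push 5: top = 5 -> no discrepancy
step 3: push -1: top = -1 -> agrees with the trace
step 4: push -1: top = -1 -> confirmed correct
step 5: -1 + -1 = -2 -> in agreement
step 6: 5 + -2 = 3 -> in agreement
step 7: push -6: top = -6 -> confirmed correct
step 8: push 0: top = 0 -> agrees with the trace
step 9: push 7: top = 7 -> checks out
step 10: 0 + 7 = 7 -> exactly as logged
step 11: push -7: top = -7 -> matches
step 12: 7 + -7 = 0 -> same as recorded
step 13: push -6: top = -6 -> consistent with the trace
step 14: 0 + -6 = -6 -> checks out
step 15: -6 * -6 = 36 -> no discrepancy
step 16: 3 + 36 = 39 -> consistent with the trace
The recomputation confirms every line.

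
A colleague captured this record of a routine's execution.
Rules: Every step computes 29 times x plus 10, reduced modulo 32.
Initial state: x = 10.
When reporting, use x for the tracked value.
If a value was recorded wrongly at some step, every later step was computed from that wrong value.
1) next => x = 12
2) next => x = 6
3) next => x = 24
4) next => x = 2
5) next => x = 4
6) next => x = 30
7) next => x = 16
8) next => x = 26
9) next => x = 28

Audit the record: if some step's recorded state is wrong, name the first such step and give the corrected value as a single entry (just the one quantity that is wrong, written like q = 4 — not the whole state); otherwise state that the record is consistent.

Recomputing the run from the initial state:
step 1: x = 12
step 2: x = 6
step 3: x = 24
step 4: x = 2
step 5: x = 4
step 6: x = 30
step 7: x = 16
step 8: x = 26
step 9: x = 28
This matches the record at every step.

no error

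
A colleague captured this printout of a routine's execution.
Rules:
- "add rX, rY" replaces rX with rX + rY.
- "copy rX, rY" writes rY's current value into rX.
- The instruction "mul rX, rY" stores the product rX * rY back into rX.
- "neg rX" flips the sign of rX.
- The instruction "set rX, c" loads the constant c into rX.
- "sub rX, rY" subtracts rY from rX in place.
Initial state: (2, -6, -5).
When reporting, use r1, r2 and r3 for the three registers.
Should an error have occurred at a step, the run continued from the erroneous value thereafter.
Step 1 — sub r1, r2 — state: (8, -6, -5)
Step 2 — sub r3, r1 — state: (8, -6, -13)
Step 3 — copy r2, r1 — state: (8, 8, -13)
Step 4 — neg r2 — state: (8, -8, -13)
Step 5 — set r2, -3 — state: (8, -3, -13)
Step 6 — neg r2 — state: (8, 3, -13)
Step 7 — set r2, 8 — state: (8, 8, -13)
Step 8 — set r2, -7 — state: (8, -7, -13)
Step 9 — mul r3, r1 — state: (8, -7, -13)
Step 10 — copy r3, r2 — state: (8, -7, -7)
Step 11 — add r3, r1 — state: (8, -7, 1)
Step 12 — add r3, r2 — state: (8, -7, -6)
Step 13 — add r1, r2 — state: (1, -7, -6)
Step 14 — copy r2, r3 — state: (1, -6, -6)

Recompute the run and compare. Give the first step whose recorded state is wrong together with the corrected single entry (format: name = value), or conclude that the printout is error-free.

step 1: r1 = 2 - -6 = 8 -> in agreement
step 2: r3 = -5 - 8 = -13 -> verified
step 3: r2 = 8 -> checks out
step 4: r2 = -(8) = -8 -> no discrepancy
step 5: r2 = -3 -> exactly as logged
step 6: r2 = -(-3) = 3 -> verified
step 7: r2 = 8 -> same as recorded
step 8: r2 = -7 -> agrees with the printout
step 9: r3 = -13 * 8 = -104 -> the recorded entry deviates here
That makes step 9 the first incorrect line — r3 = -104 is what it should show.

step 9, r3 = -104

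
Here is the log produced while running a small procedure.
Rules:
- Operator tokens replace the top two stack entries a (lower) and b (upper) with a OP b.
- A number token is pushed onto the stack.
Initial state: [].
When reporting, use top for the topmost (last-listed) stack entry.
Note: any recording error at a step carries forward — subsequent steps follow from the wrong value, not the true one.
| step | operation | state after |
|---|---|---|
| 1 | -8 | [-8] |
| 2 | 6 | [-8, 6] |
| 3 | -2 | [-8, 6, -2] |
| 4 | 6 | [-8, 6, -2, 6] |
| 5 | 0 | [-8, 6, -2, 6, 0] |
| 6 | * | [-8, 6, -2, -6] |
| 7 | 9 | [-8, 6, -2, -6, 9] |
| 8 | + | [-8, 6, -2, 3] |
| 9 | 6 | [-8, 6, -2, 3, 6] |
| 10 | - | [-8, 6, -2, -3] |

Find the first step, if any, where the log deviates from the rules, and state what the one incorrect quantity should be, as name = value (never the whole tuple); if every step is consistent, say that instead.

Recomputing the run from the initial state:
step 1: [-8]
step 2: [-8, 6]
step 3: [-8, 6, -2]
step 4: [-8, 6, -2, 6]
step 5: [-8, 6, -2, 6, 0]
step 6: [-8, 6, -2, 0]
step 7: [-8, 6, -2, 0, 9]
step 8: [-8, 6, -2, 9]
step 9: [-8, 6, -2, 9, 6]
step 10: [-8, 6, -2, 3]
The first disagreement with the log is at step 6, where the value should be top = 0.

step 6, top = 0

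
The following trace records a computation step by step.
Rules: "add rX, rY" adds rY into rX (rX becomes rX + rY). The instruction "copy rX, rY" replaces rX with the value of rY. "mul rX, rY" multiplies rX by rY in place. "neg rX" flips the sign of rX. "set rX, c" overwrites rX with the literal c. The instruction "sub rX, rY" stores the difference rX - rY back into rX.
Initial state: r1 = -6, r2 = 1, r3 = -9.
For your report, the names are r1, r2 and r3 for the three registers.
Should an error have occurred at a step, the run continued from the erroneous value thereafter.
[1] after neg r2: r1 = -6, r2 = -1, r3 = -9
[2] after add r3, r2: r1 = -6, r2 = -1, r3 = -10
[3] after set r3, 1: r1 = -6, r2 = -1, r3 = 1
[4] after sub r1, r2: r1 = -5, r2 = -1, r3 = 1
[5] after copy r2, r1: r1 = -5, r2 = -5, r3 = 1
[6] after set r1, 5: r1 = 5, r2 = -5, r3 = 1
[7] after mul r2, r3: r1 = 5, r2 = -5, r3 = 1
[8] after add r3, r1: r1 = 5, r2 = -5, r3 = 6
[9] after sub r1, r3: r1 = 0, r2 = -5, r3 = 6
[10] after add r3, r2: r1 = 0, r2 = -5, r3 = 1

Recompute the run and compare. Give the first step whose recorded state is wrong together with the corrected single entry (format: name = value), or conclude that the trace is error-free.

step 9, r1 = -1

Step 1: r2 = -(1) = -1 — confirmed correct.
Step 2: r3 = -9 + -1 = -10 — verified.
Step 3: r3 = 1 — consistent with the trace.
Step 4: r1 = -6 - -1 = -5 — verified.
Step 5: r2 = -5 — agrees with the trace.
Step 6: r1 = 5 — same as recorded.
Step 7: r2 = -5 * 1 = -5 — confirmed correct.
Step 8: r3 = 1 + 5 = 6 — matches.
Step 9: r1 = 5 - 6 = -1 — the trace disagrees here.
Conclusion: step 9 carries the first error; the entry should be r1 = -1.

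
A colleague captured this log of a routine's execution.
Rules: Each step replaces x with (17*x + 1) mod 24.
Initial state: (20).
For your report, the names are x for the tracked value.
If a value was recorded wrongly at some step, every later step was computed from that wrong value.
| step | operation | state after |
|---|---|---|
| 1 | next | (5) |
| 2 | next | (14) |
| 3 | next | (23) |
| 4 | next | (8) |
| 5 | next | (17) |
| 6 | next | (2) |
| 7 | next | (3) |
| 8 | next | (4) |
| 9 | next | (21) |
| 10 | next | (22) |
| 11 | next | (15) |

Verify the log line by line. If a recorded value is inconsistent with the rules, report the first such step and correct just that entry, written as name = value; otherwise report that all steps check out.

step 7, x = 11

Recomputing the run from the initial state:
step 1: x = 5
step 2: x = 14
step 3: x = 23
step 4: x = 8
step 5: x = 17
step 6: x = 2
step 7: x = 11
step 8: x = 20
step 9: x = 5
step 10: x = 14
step 11: x = 23
The first disagreement with the log is at step 7, where the value should be x = 11.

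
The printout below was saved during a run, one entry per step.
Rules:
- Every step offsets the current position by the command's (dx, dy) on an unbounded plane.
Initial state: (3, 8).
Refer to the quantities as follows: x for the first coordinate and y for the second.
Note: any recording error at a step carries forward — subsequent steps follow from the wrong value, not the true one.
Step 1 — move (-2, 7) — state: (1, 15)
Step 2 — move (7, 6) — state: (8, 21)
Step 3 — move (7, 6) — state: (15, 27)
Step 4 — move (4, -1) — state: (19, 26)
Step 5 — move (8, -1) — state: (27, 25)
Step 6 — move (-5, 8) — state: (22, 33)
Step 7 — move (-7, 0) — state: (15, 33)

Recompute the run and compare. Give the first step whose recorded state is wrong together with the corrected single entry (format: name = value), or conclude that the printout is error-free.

Recomputing the run from the initial state:
step 1: x = 1, y = 15
step 2: x = 8, y = 21
step 3: x = 15, y = 27
step 4: x = 19, y = 26
step 5: x = 27, y = 25
step 6: x = 22, y = 33
step 7: x = 15, y = 33
This matches the printout at every step.

no error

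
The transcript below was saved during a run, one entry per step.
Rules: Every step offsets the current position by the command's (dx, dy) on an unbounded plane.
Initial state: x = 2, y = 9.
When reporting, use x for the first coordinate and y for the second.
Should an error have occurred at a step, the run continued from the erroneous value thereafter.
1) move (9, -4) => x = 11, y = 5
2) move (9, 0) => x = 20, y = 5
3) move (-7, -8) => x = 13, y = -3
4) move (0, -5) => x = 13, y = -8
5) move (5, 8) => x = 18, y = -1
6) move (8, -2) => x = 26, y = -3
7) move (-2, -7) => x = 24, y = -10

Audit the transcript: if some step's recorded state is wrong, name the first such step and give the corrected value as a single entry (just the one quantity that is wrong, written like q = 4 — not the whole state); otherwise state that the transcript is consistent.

step 5, y = 0

Step 1: x = 2 + (9) = 11, y = 9 + (-4) = 5 — verified.
Step 2: x = 11 + (9) = 20, y = 5 + (0) = 5 — same as recorded.
Step 3: x = 20 + (-7) = 13, y = 5 + (-8) = -3 — no discrepancy.
Step 4: x = 13 + (0) = 13, y = -3 + (-5) = -8 — no discrepancy.
Step 5: x = 13 + (5) = 18, y = -8 + (8) = 0 — the recorded entry deviates here.
The earliest wrong entry is at step 5: it should read y = 0.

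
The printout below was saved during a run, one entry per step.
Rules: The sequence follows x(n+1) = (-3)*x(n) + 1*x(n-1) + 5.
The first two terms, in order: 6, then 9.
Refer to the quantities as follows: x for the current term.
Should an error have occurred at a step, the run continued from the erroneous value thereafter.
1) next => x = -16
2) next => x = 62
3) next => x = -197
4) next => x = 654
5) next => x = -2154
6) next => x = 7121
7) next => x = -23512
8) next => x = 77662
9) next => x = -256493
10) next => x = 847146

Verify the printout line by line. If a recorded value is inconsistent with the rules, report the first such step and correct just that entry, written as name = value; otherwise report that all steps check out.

step 4, x = 658

Recomputing the run from the initial state:
step 1: x = -16
step 2: x = 62
step 3: x = -197
step 4: x = 658
step 5: x = -2166
step 6: x = 7161
step 7: x = -23644
step 8: x = 78098
step 9: x = -257933
step 10: x = 851902
The first disagreement with the printout is at step 4, where the value should be x = 658.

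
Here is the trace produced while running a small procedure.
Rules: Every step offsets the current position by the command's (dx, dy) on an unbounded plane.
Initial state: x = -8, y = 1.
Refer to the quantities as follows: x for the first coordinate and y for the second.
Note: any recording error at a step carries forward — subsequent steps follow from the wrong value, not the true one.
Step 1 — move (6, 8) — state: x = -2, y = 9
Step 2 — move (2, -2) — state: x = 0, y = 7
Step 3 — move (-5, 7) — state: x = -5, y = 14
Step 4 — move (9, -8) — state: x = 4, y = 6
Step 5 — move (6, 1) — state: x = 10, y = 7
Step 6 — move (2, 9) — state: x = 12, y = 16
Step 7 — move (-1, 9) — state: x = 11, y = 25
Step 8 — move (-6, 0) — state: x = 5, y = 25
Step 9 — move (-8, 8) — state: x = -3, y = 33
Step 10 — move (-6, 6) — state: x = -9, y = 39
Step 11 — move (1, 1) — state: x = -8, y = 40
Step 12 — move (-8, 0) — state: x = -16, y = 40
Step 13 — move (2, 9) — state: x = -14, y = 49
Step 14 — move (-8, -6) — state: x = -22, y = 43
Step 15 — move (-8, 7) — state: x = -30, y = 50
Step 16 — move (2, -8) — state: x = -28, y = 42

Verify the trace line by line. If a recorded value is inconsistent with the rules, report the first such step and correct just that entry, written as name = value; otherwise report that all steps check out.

no error

step 1: x = -8 + (6) = -2, y = 1 + (8) = 9 -> confirmed correct
step 2: x = -2 + (2) = 0, y = 9 + (-2) = 7 -> verified
step 3: x = 0 + (-5) = -5, y = 7 + (7) = 14 -> in agreement
step 4: x = -5 + (9) = 4, y = 14 + (-8) = 6 -> matches
step 5: x = 4 + (6) = 10, y = 6 + (1) = 7 -> no discrepancy
step 6: x = 10 + (2) = 12, y = 7 + (9) = 16 -> verified
step 7: x = 12 + (-1) = 11, y = 16 + (9) = 25 -> verified
step 8: x = 11 + (-6) = 5, y = 25 + (0) = 25 -> no discrepancy
step 9: x = 5 + (-8) = -3, y = 25 + (8) = 33 -> in agreement
step 10: x = -3 + (-6) = -9, y = 33 + (6) = 39 -> matches
step 11: x = -9 + (1) = -8, y = 39 + (1) = 40 -> checks out
step 12: x = -8 + (-8) = -16, y = 40 + (0) = 40 -> exactly as logged
step 13: x = -16 + (2) = -14, y = 40 + (9) = 49 -> verified
step 14: x = -14 + (-8) = -22, y = 49 + (-6) = 43 -> consistent with the trace
step 15: x = -22 + (-8) = -30, y = 43 + (7) = 50 -> agrees with the trace
step 16: x = -30 + (2) = -28, y = 50 + (-8) = 42 -> consistent with the trace
Every step is consistent.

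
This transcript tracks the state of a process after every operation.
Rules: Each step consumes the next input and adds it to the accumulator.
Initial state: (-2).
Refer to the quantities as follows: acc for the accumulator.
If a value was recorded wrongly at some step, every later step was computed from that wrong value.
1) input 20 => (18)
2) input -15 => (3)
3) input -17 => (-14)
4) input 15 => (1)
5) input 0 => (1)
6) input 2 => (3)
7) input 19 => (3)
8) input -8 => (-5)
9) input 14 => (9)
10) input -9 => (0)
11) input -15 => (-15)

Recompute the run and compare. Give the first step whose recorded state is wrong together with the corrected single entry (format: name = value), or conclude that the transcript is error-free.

step 7, acc = 22

step 1: acc = -2 + 20 = 18 -> confirmed correct
step 2: acc = 18 + -15 = 3 -> matches
step 3: acc = 3 + -17 = -14 -> confirmed correct
step 4: acc = -14 + 15 = 1 -> no discrepancy
step 5: acc = 1 + 0 = 1 -> confirmed correct
step 6: acc = 1 + 2 = 3 -> confirmed correct
step 7: acc = 3 + 19 = 22 -> this is not what the transcript shows
So the first discrepancy is step 7, where the right value is acc = 22.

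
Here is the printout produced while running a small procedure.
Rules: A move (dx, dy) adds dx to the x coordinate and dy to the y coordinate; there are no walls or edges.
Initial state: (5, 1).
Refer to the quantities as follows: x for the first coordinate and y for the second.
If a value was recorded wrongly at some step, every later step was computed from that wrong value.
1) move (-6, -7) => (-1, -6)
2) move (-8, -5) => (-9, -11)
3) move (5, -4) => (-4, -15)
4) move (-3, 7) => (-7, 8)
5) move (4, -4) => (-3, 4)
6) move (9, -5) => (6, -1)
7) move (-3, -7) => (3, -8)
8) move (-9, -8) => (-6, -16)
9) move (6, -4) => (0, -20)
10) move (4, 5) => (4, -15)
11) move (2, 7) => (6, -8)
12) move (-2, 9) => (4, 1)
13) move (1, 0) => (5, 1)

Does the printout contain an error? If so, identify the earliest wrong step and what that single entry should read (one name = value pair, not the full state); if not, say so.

Recomputing the run from the initial state:
step 1: x = -1, y = -6
step 2: x = -9, y = -11
step 3: x = -4, y = -15
step 4: x = -7, y = -8
step 5: x = -3, y = -12
step 6: x = 6, y = -17
step 7: x = 3, y = -24
step 8: x = -6, y = -32
step 9: x = 0, y = -36
step 10: x = 4, y = -31
step 11: x = 6, y = -24
step 12: x = 4, y = -15
step 13: x = 5, y = -15
The first disagreement with the printout is at step 4, where the value should be y = -8.

step 4, y = -8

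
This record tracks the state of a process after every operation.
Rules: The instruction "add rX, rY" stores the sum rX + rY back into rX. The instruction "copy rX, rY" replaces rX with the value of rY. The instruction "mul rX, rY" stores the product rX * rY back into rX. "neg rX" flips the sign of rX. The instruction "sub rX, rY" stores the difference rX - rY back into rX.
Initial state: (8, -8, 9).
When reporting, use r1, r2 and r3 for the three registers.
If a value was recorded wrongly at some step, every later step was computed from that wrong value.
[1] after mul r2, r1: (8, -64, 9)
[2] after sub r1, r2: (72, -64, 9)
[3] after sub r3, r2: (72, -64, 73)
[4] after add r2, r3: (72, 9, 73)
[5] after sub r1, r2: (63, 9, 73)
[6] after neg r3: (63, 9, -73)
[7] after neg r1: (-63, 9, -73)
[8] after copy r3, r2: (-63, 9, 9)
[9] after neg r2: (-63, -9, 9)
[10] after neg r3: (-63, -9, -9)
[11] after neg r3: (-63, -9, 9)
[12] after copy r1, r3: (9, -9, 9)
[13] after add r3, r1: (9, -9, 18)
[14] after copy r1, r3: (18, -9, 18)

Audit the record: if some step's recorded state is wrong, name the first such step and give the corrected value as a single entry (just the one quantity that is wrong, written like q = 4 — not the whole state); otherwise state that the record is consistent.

no error

Recomputing the run from the initial state:
step 1: r1 = 8, r2 = -64, r3 = 9
step 2: r1 = 72, r2 = -64, r3 = 9
step 3: r1 = 72, r2 = -64, r3 = 73
step 4: r1 = 72, r2 = 9, r3 = 73
step 5: r1 = 63, r2 = 9, r3 = 73
step 6: r1 = 63, r2 = 9, r3 = -73
step 7: r1 = -63, r2 = 9, r3 = -73
step 8: r1 = -63, r2 = 9, r3 = 9
step 9: r1 = -63, r2 = -9, r3 = 9
step 10: r1 = -63, r2 = -9, r3 = -9
step 11: r1 = -63, r2 = -9, r3 = 9
step 12: r1 = 9, r2 = -9, r3 = 9
step 13: r1 = 9, r2 = -9, r3 = 18
step 14: r1 = 18, r2 = -9, r3 = 18
This matches the record at every step.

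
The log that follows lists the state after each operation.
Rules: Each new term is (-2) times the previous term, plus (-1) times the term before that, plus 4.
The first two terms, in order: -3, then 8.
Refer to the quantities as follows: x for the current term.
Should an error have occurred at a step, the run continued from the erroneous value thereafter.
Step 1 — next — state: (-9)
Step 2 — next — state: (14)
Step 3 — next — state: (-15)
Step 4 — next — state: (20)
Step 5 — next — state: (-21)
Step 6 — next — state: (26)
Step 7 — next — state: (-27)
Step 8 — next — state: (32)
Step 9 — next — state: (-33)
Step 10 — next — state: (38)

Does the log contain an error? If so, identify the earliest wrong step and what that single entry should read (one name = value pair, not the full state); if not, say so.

step 1: x = -2*(8) + (-1)*(-3) + (4) = -9 -> verified
step 2: x = -2*(-9) + (-1)*(8) + (4) = 14 -> verified
step 3: x = -2*(14) + (-1)*(-9) + (4) = -15 -> in agreement
step 4: x = -2*(-15) + (-1)*(14) + (4) = 20 -> matches
step 5: x = -2*(20) + (-1)*(-15) + (4) = -21 -> agrees with the log
step 6: x = -2*(-21) + (-1)*(20) + (4) = 26 -> confirmed correct
step 7: x = -2*(26) + (-1)*(-21) + (4) = -27 -> no discrepancy
step 8: x = -2*(-27) + (-1)*(26) + (4) = 32 -> consistent with the log
step 9: x = -2*(32) + (-1)*(-27) + (4) = -33 -> confirmed correct
step 10: x = -2*(-33) + (-1)*(32) + (4) = 38 -> consistent with the log
All entries verified; no error found.

no error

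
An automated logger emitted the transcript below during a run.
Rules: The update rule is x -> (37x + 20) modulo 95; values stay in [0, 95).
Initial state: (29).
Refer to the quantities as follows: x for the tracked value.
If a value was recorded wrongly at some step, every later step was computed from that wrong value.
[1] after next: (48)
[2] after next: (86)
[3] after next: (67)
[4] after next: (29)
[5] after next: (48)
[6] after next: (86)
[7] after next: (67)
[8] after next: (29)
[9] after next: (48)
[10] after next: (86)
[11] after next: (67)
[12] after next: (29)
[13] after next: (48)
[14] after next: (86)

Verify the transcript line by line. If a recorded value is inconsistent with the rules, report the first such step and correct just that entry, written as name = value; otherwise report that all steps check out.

no error

Recomputing the run from the initial state:
step 1: x = 48
step 2: x = 86
step 3: x = 67
step 4: x = 29
step 5: x = 48
step 6: x = 86
step 7: x = 67
step 8: x = 29
step 9: x = 48
step 10: x = 86
step 11: x = 67
step 12: x = 29
step 13: x = 48
step 14: x = 86
This matches the transcript at every step.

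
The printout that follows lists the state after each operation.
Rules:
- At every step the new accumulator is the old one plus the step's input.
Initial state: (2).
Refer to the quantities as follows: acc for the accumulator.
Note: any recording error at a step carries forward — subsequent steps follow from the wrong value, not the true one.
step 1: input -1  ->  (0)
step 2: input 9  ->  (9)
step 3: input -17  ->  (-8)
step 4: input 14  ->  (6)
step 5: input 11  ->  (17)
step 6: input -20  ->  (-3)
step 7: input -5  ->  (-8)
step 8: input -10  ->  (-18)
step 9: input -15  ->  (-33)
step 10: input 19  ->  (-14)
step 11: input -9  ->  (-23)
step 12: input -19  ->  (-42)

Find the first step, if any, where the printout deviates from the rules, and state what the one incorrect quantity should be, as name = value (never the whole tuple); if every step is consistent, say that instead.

Recomputing the run from the initial state:
step 1: acc = 1
step 2: acc = 10
step 3: acc = -7
step 4: acc = 7
step 5: acc = 18
step 6: acc = -2
step 7: acc = -7
step 8: acc = -17
step 9: acc = -32
step 10: acc = -13
step 11: acc = -22
step 12: acc = -41
The first disagreement with the printout is at step 1, where the value should be acc = 1.

step 1, acc = 1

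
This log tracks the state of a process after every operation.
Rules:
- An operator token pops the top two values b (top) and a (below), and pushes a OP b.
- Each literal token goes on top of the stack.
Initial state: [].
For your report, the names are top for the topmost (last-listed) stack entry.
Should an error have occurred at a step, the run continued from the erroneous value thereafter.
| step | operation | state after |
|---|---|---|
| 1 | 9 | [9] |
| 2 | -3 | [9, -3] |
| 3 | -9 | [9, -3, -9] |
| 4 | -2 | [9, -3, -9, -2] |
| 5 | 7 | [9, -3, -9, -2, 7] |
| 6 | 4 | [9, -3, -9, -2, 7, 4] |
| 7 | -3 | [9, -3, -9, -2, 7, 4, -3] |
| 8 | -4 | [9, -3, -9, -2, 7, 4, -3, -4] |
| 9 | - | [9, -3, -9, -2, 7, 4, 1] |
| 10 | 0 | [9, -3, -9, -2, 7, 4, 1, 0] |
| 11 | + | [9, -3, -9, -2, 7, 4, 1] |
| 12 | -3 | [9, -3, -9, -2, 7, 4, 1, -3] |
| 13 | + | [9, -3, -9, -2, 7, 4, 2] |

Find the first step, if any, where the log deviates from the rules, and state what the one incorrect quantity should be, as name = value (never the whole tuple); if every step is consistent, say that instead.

step 13, top = -2

1. push 9: top = 9 (matches)
2. push -3: top = -3 (verified)
3. push -9: top = -9 (exactly as logged)
4. push -2: top = -2 (consistent with the log)
5. push 7: top = 7 (in agreement)
6. push 4: top = 4 (exactly as logged)
7. push -3: top = -3 (no discrepancy)
8. push -4: top = -4 (exactly as logged)
9. -3 - -4 = 1 (exactly as logged)
10. push 0: top = 0 (checks out)
11. 1 + 0 = 1 (agrees with the log)
12. push -3: top = -3 (same as recorded)
13. 1 + -3 = -2 (the entry is off here)
Step 13 is the first one off; corrected, top = -2.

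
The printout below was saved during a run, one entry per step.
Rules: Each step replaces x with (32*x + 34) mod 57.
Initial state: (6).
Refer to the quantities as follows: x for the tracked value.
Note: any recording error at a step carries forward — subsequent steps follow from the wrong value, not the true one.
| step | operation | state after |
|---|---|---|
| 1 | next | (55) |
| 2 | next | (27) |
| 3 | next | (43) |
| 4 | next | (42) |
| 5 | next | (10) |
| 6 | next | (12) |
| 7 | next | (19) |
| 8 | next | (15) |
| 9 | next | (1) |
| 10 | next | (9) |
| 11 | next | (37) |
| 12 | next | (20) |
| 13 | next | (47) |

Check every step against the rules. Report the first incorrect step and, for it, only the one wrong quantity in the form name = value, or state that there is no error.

step 1: x = (32*6 + 34) mod 57 = 55 -> consistent with the printout
step 2: x = (32*55 + 34) mod 57 = 27 -> matches
step 3: x = (32*27 + 34) mod 57 = 43 -> matches
step 4: x = (32*43 + 34) mod 57 = 42 -> exactly as logged
step 5: x = (32*42 + 34) mod 57 = 10 -> consistent with the printout
step 6: x = (32*10 + 34) mod 57 = 12 -> in agreement
step 7: x = (32*12 + 34) mod 57 = 19 -> agrees with the printout
step 8: x = (32*19 + 34) mod 57 = 15 -> no discrepancy
step 9: x = (32*15 + 34) mod 57 = 1 -> exactly as logged
step 10: x = (32*1 + 34) mod 57 = 9 -> no discrepancy
step 11: x = (32*9 + 34) mod 57 = 37 -> exactly as logged
step 12: x = (32*37 + 34) mod 57 = 21 -> first mismatch against the printout
The earliest wrong entry is at step 12: it should read x = 21.

step 12, x = 21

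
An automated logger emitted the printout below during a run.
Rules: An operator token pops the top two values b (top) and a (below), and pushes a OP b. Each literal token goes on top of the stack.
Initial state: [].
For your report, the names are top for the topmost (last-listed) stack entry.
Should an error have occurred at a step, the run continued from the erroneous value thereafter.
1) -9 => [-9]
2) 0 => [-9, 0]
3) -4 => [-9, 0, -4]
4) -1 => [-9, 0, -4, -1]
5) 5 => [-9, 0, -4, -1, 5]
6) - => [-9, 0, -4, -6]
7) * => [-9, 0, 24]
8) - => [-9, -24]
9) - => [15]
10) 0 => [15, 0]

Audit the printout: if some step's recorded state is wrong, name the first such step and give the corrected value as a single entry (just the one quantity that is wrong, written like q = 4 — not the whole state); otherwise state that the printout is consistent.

no error

step 1: push -9: top = -9 -> same as recorded
step 2: push 0: top = 0 -> verified
step 3: push -4: top = -4 -> same as recorded
step 4: push -1: top = -1 -> checks out
step 5: push 5: top = 5 -> matches
step 6: -1 - 5 = -6 -> exactly as logged
step 7: -4 * -6 = 24 -> agrees with the printout
step 8: 0 - 24 = -24 -> in agreement
step 9: -9 - -24 = 15 -> exactly as logged
step 10: push 0: top = 0 -> same as recorded
All entries verified; no error found.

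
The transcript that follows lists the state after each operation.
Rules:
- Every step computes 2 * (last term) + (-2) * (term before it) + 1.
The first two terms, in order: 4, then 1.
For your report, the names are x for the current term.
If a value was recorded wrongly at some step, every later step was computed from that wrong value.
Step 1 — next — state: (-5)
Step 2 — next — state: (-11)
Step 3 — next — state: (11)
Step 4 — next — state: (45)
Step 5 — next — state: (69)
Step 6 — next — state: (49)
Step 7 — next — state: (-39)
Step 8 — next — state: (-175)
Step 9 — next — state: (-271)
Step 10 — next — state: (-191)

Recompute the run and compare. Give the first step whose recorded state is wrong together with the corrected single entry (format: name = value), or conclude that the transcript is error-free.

Recomputing the run from the initial state:
step 1: x = -5
step 2: x = -11
step 3: x = -11
step 4: x = 1
step 5: x = 25
step 6: x = 49
step 7: x = 49
step 8: x = 1
step 9: x = -95
step 10: x = -191
The first disagreement with the transcript is at step 3, where the value should be x = -11.

step 3, x = -11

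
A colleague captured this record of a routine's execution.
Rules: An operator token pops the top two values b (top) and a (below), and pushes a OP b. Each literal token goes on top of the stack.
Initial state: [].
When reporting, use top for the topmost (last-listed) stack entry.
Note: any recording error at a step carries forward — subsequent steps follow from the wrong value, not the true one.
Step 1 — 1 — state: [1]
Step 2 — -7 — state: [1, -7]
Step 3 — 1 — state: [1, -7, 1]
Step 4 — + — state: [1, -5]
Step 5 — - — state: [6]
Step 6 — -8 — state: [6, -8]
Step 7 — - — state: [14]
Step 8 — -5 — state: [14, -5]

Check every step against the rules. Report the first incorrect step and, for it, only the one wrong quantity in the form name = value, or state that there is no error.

1. push 1: top = 1 (confirmed correct)
2. push -7: top = -7 (consistent with the record)
3. push 1: top = 1 (same as recorded)
4. -7 + 1 = -6 (this is not what the record shows)
Conclusion: step 4 carries the first error; the entry should be top = -6.

step 4, top = -6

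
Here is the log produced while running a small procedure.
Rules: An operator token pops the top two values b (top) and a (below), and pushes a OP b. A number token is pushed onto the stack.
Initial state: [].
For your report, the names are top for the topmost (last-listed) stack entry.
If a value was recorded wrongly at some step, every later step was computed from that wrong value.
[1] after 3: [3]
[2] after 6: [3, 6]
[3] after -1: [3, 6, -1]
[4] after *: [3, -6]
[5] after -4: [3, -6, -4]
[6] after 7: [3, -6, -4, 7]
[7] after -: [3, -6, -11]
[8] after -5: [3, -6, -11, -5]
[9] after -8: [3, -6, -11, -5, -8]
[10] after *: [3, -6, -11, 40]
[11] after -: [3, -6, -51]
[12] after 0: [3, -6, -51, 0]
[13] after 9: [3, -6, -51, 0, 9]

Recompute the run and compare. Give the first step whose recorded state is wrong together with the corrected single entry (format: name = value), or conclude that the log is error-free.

no error

Recomputing the run from the initial state:
step 1: [3]
step 2: [3, 6]
step 3: [3, 6, -1]
step 4: [3, -6]
step 5: [3, -6, -4]
step 6: [3, -6, -4, 7]
step 7: [3, -6, -11]
step 8: [3, -6, -11, -5]
step 9: [3, -6, -11, -5, -8]
step 10: [3, -6, -11, 40]
step 11: [3, -6, -51]
step 12: [3, -6, -51, 0]
step 13: [3, -6, -51, 0, 9]
This matches the log at every step.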